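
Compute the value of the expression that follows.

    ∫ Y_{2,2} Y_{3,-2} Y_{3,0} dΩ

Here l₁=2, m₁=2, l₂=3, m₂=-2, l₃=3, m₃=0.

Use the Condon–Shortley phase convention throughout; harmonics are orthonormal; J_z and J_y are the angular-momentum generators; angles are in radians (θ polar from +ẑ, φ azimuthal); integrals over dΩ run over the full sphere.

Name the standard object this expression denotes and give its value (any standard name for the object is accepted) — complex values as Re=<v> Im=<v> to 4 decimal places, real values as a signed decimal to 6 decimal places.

This is a Gaunt coefficient — the integral of a triple product of spherical harmonics over the sphere.
Checks pass: Σm=0; 8 even; l₃=3∈[1,5].
(2·2+1)(2·3+1)(2·3+1) = 245
Δ: 2! 2! 4! / 9! → 1/3780
sum: t=0:+1/24 t=1:−1/4 t=2:+1/24 = -1/6
3j²(2 3 3; 0 0 0) = Δ·Π!·Σ² = 4/105  (sign +1)
sum: t=0:+1/24 = 1/24
3j²(2 3 3; 2 -2 0) = Δ·Π!·Σ² = 1/21  (sign -1)
combine: 4πI² = 245·4/105·1/21 = 4/9
take √, sign -1: I = -0.18806319

Gaunt coefficient, -0.188063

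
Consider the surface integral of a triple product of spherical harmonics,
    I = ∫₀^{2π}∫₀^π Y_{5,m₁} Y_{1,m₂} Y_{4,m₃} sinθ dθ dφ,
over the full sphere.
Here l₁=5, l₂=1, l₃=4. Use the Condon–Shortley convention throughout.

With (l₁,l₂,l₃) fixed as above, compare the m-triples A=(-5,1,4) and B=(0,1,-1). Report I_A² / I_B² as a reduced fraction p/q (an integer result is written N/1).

9/2

Same 5,1,4: normalisation and zero-m 3j drop out of the ratio.
A: Δ: 2! 8! 0! / 11! → 1/495; sum: t=2:+1/80640 = 1/80640; 3j²(5 1 4; -5 1 4) = Δ·Π!·Σ² = 1/11  (sign +1)
B: Δ: 2! 8! 0! / 11! → 1/495; sum: t=2:+1/1440 = 1/1440; 3j²(5 1 4; 0 1 -1) = Δ·Π!·Σ² = 2/99  (sign -1)
I_A²/I_B² = (1/11)/(2/99) = 9/2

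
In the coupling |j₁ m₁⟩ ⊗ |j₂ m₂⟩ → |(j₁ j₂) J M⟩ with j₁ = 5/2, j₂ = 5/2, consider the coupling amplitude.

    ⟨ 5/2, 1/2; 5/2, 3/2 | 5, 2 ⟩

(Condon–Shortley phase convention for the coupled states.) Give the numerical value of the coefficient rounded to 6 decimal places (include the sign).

+√(5/12) ≈ +0.645497

√[11·0!5!5!/11! · 3!2!4!1!7!3!] = √(34560)
  +(−1)^0/∏(0,0,2,4,3,1)! = 1/288  (running 1/288)
⟨..|..⟩ = √(34560)·(1/288) = +0.645497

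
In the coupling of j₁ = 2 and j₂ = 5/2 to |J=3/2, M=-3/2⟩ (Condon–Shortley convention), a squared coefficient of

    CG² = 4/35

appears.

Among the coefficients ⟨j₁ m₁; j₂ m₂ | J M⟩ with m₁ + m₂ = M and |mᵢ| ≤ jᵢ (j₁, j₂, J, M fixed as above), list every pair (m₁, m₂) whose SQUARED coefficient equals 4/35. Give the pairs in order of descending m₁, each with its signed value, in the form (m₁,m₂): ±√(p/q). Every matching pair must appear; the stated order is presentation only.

Admissible pairs with m₁+m₂ = M = -3/2: (-2,1/2), (-1,-1/2), (0,-3/2), (1,-5/2)
  (m₁,m₂)=(1,-5/2): CG² = 2/7, CG = +√(2/7)
  (m₁,m₂)=(0,-3/2): CG² = 12/35, CG = −√(12/35)
  (m₁,m₂)=(-1,-1/2): CG² = 9/35, CG = +√(9/35)
  (m₁,m₂)=(-2,1/2): CG² = 4/35, CG = −√(4/35)   ← matches the target
Pairs with CG² = 4/35: (-2,1/2): −√(4/35)

(-2,1/2): −√(4/35)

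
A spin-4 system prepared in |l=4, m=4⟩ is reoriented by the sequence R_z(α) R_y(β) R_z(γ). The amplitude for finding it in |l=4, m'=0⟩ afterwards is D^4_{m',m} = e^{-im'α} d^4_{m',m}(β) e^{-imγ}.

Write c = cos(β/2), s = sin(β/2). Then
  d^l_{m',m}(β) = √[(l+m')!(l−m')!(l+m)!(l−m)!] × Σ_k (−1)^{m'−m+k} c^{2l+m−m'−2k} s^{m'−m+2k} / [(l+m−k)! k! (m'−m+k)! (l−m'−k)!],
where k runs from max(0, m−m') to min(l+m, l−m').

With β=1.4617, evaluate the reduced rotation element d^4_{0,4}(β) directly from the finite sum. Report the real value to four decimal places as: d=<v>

d^4_{0,4}(β=1.4617) via the finite sum:
Half-angle: c=0.744607, s=0.667503. N=√(24·24·40320·1)=4819.161753
k: max(0,(4)−(0))=4 … min(4+(4),4−(0))=4
  k=4: (−1)^0·4819.1618/(576)·0.7446^4·0.6675^4 = +0.510588
d^4_{0,4}(1.4617) = +0.510588

d=0.5106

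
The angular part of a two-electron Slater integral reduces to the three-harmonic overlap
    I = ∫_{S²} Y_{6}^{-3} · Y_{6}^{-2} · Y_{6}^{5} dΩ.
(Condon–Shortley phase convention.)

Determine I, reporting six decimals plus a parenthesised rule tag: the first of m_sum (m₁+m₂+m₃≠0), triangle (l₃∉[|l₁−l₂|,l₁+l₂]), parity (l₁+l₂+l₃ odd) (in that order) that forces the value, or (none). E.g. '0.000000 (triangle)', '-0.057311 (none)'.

-0.050240 (none)

Checks pass: Σm=0; 18 even; l₃=6∈[0,12].
(2·6+1)(2·6+1)(2·6+1) = 2197
Δ: 6! 6! 6! / 19! → 1/325909584
sum: t=0:+1/373248000 t=1:−1/1728000 t=2:+1/110592 t=3:−1/46656 t=4:+1/110592 t=5:−1/1728000 t=6:+1/373248000 = -7/1555200
3j²(6 6 6; 0 0 0) = Δ·Π!·Σ² = 400/46189  (sign -1)
sum: t=3:−1/3110400 t=4:+1/4147200 = -1/12441600
3j²(6 6 6; -3 -2 5) = Δ·Π!·Σ² = 7/4199  (sign +1)
combine: 4πI² = 2197·400/46189·7/4199 = 36400/1147619
take √, sign -1: I = -0.05023968
No selection rule forces the value: the integral is nonzero (none).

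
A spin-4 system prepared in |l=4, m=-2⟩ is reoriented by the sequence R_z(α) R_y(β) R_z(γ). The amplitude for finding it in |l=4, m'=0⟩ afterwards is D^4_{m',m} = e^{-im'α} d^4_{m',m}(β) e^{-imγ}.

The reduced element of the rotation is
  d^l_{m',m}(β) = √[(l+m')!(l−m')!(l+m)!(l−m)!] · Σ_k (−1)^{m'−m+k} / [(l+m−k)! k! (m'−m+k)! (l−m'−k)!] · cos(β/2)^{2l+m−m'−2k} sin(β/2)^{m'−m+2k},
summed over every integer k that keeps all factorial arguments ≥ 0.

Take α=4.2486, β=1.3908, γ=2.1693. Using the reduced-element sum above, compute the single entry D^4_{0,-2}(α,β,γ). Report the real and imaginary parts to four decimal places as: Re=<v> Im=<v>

Re=0.1084 Im=0.2763

D^4_{0,-2}(4.2486,1.3908,2.1693) = e^{-i·0·4.2486}·d^4_{0,-2}(1.3908)·e^{-i·-2·2.1693}. Compute d first:
Half-angle: c=0.767797, s=0.640693. N=√(24·24·2·720)=910.735966
Admissible k: 0..2 (factorial args all ≥0)
  k=0: (−1)^2·910.7360/(96)·0.7678^6·0.6407^2 = +0.797812
  k=1: (−1)^3·910.7360/(36)·0.7678^4·0.6407^4 = -1.481411
  k=2: (−1)^4·910.7360/(96)·0.7678^2·0.6407^6 = +0.386824
d^4_{0,-2}(1.3908) = +0.797812 -1.481411 +0.386824 = -0.296775
Phases: e^{-i·(0)·4.2486}=+1.000000+0.000000i, e^{-i·(-2)·2.1693}=-0.365145-0.930951i ⇒ D=+0.108366+0.276283i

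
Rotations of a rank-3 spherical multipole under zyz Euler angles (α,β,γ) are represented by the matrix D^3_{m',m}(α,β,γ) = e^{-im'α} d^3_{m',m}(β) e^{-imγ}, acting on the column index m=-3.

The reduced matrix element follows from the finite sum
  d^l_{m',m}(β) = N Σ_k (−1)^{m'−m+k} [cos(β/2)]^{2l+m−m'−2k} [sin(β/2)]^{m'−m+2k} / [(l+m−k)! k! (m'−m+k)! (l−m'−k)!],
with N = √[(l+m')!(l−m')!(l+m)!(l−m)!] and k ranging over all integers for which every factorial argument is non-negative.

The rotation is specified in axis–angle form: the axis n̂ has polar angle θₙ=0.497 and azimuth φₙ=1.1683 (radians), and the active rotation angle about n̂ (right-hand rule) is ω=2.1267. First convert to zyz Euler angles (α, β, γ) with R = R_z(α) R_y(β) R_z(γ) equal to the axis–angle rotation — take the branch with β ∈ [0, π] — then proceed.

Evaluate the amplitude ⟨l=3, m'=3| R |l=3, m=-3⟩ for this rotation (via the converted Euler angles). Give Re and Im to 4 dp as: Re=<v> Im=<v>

Re=-0.0039 Im=0.0035

Axis–angle → zyz. n̂ = (sinθₙcosφₙ, sinθₙsinφₙ, cosθₙ) = (+0.186767, +0.438688, +0.879017), ω = 2.1267.
R = I cosω + sinω [n̂]ₓ + (1−cosω) n̂n̂ᵀ gives
  R = [-0.474422, -0.621489, +0.623438; +0.871827, -0.233707, +0.430463; -0.121826, +0.747752, +0.652706]
β = atan2(√(R₁₃²+R₂₃²), R₃₃) = 0.859645; α = atan2(R₂₃, R₁₃) mod 2π = 0.604299; γ = atan2(R₃₂, −R₃₁) mod 2π = 1.409292
Split into d^3_{3,-3}(β=0.8596) × two z-phases.
Half-angle: c=0.909040, s=0.416709. N=√(720·1·1·720)=720.000000
k: max(0,(-3)−(3))=0 … min(3+(-3),3−(3))=0
  k=0: (−1)^6·720.0000/(720)·0.9090^0·0.4167^6 = +0.005236
d^3_{3,-3}(0.8596) = +0.005236
Phases: e^{-i·(3)·0.6043}=-0.239743-0.970836i, e^{-i·(-3)·1.4093}=-0.465778-0.884902i ⇒ D=-0.003914+0.003479i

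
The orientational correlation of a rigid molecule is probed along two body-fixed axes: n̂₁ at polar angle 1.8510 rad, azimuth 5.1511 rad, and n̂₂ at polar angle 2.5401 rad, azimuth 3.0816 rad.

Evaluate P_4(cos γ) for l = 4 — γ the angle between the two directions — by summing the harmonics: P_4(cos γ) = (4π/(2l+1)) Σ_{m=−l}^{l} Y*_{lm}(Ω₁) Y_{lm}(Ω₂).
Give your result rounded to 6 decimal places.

0.371145

Addition theorem: P_4(cos γ) = (4π/9) Σ_m Y*_{lm}(Ω₁) Y_{lm}(Ω₂), m = −4…4:
  m=-4: Y*=-0.069074+0.371056i  Y=+0.044075+0.010785i  product -0.007046+0.015610i
  m=-3: Y*=+0.297302-0.077392i  Y=+0.183977+0.033474i  product +0.057287-0.004286i
  m=-2: Y*=+0.091744+0.110399i  Y=+0.399712+0.048191i  product +0.031351+0.048549i
  m=-1: Y*=+0.131628-0.280534i  Y=+0.387445+0.023272i  product +0.057527-0.105628i
  m=+0: Y*=+0.096297-0.000000i  Y=-0.129032+0.000000i  product -0.012425+0.000000i
  m=+1: Y*=-0.131628-0.280534i  Y=-0.387445+0.023272i  product +0.057527+0.105628i
  m=+2: Y*=+0.091744-0.110399i  Y=+0.399712-0.048191i  product +0.031351-0.048549i
  m=+3: Y*=-0.297302-0.077392i  Y=-0.183977+0.033474i  product +0.057287+0.004286i
  m=+4: Y*=-0.069074-0.371056i  Y=+0.044075-0.010785i  product -0.007046-0.015610i
Accumulated sum +0.265813+0.000000i; after 4π/(2l+1) scaling, +0.371145+0.000000i ⇒ P_4 = 0.371145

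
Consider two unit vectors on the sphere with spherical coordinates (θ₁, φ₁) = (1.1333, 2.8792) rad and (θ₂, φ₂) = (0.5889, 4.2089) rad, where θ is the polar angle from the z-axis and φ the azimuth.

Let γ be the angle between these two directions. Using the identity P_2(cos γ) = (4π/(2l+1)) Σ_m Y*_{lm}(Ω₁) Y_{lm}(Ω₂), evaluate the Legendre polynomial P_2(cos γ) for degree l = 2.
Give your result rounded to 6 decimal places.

-0.165204

Addition theorem: P_2(cos γ) = (4π/5) Σ_m Y*_{lm}(Ω₁) Y_{lm}(Ω₂), m = −2…2:
  [-2]  conj(Y_{2,-2})(Ω₁) = 0.27429 - 0.15879j ; Y_{2,-2}(Ω₂) = -0.06369 - 0.10073j ; Δ = -0.03346 - 0.01752j
  [-1]  conj(Y_{2,-1})(Ω₁) = -0.28633 + 0.07690j ; Y_{2,-1}(Ω₂) = -0.17216 + 0.31255j ; Δ = 0.02526 - 0.10273j
  [+0]  conj(Y_{2,0})(Ω₁) = -0.14555 + 0.00000j ; Y_{2,0}(Ω₂) = 0.33887 + 0.00000j ; Δ = -0.04932 + 0.00000j
  [+1]  conj(Y_{2,1})(Ω₁) = 0.28633 + 0.07690j ; Y_{2,1}(Ω₂) = 0.17216 + 0.31255j ; Δ = 0.02526 + 0.10273j
  [+2]  conj(Y_{2,2})(Ω₁) = 0.27429 + 0.15879j ; Y_{2,2}(Ω₂) = -0.06369 + 0.10073j ; Δ = -0.03346 + 0.01752j
Accumulated sum -0.06573 + 0.00000j; after 4π/(2l+1) scaling, -0.16520 + 0.00000j ⇒ P_2 = -0.165204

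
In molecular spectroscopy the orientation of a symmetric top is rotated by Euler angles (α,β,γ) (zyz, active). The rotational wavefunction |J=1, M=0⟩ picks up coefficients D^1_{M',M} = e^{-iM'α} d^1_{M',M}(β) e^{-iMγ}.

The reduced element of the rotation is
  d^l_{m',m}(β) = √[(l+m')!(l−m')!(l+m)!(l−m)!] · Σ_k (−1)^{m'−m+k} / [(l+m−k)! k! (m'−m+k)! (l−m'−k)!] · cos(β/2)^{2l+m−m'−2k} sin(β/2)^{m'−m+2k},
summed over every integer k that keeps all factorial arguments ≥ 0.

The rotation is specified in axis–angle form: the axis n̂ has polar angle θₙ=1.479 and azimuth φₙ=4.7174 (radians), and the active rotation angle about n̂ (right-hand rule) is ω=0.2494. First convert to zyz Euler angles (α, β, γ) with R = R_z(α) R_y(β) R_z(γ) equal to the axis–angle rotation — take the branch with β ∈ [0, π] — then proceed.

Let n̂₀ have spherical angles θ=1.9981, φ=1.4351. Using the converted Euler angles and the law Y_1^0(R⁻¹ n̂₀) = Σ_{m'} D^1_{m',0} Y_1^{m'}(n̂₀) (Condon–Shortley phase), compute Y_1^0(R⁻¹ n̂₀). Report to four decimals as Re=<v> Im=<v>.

Re=-0.2128 Im=0.0000

Axis–angle → zyz. n̂ = (sinθₙcosφₙ, sinθₙsinφₙ, cosθₙ) = (+0.004990, -0.995777, +0.091667), ω = 0.2494.
R = I cosω + sinω [n̂]ₓ + (1−cosω) n̂n̂ᵀ gives
  R = [+0.969061, -0.022779, -0.245766; +0.022472, +0.999739, -0.004056; +0.245794, -0.001593, +0.969321]
β = atan2(√(R₁₃²+R₂₃²), R₃₃) = 0.248345; α = atan2(R₂₃, R₁₃) mod 2π = 3.158094; γ = atan2(R₃₂, −R₃₁) mod 2π = 3.148072
Need the full column D^1_{m',0} for m'=−1..1 at α=3.1581, β=0.2483, γ=3.1481.
cos(β/2)=0.992301, sin(β/2)=0.123853
d^1_{-1,0}: single k=1 term ⇒ +0.173807;  D = -0.173783-0.002868i
d^1_{0,0}: k∈[0..1] ⇒ +0.984660 -0.015340 = +0.969321;  D = +0.969321+0.000000i
d^1_{1,0}: single k=0 term ⇒ -0.173807;  D = +0.173783-0.002868i
Y_1^{m'}(θ=1.9981,φ=1.4351) and Σ D·Y over m':
  (-0.1738-0.0029i)·(+0.0425-0.3115i)  (+0.9693+0.0000i)·(-0.2025+0.0000i)  (+0.1738-0.0029i)·(-0.0425-0.3115i)
Y_1^0(R⁻¹ n̂) = -0.212845+0.000000i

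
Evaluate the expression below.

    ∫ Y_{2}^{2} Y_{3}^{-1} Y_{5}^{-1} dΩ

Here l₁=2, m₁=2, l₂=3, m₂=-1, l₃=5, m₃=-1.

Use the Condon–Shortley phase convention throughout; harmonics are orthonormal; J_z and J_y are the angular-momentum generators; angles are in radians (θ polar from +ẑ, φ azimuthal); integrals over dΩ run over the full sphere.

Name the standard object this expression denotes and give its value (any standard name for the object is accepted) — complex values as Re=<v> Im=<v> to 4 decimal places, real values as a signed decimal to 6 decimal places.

This is a Gaunt coefficient — the integral of a triple product of spherical harmonics over the sphere.
Checks pass: Σm=0; 10 even; l₃=5∈[1,5].
(2·2+1)(2·3+1)(2·5+1) = 385
Δ: 0! 4! 6! / 11! → 1/2310
sum: t=0:+1/144 = 1/144
3j²(2 3 5; 0 0 0) = Δ·Π!·Σ² = 10/231  (sign -1)
sum: t=0:+1/1152 = 1/1152
3j²(2 3 5; 2 -1 -1) = Δ·Π!·Σ² = 1/154  (sign +1)
combine: 4πI² = 385·10/231·1/154 = 25/231
take √, sign -1: I = -0.09280237

Gaunt coefficient, -0.092802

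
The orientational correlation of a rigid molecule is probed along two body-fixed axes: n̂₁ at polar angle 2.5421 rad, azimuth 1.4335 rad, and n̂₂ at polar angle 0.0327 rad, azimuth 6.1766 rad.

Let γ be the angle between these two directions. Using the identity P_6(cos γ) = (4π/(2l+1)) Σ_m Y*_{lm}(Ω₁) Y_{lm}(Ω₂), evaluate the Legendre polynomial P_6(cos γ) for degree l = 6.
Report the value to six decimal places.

-0.413886

Term-by-term m-sum for l=6 (normalisation 4π/13 = 0.966644):
  [-6]  conj(Y_{6,-6})(Ω₁) = -0.01059 + 0.01144j ; Y_{6,-6}(Ω₂) = 0.00000 + 0.00000j ; Δ = -0.00000 + 0.00000j
  [-5]  conj(Y_{6,-5})(Ω₁) = -0.05007 - 0.06111j ; Y_{6,-5}(Ω₂) = 0.00000 + 0.00000j ; Δ = -0.00000 - 0.00000j
  [-4]  conj(Y_{6,-4})(Ω₁) = 0.20041 - 0.12265j ; Y_{6,-4}(Ω₂) = 0.00000 + 0.00000j ; Δ = 0.00000 - 0.00000j
  [-3]  conj(Y_{6,-3})(Ω₁) = 0.17396 + 0.39818j ; Y_{6,-3}(Ω₂) = 0.00017 + 0.00006j ; Δ = 0.00001 + 0.00008j
  [-2]  conj(Y_{6,-2})(Ω₁) = -0.40556 + 0.11425j ; Y_{6,-2}(Ω₂) = 0.00543 + 0.00117j ; Δ = -0.00234 + 0.00014j
  [-1]  conj(Y_{6,-1})(Ω₁) = 0.00305 + 0.02208j ; Y_{6,-1}(Ω₂) = 0.10657 + 0.01140j ; Δ = 0.00007 + 0.00239j
  [+0]  conj(Y_{6,0})(Ω₁) = -0.42125 + 0.00000j ; Y_{6,0}(Ω₂) = 1.00572 + 0.00000j ; Δ = -0.42366 + 0.00000j
  [+1]  conj(Y_{6,1})(Ω₁) = -0.00305 + 0.02208j ; Y_{6,1}(Ω₂) = -0.10657 + 0.01140j ; Δ = 0.00007 - 0.00239j
  [+2]  conj(Y_{6,2})(Ω₁) = -0.40556 - 0.11425j ; Y_{6,2}(Ω₂) = 0.00543 - 0.00117j ; Δ = -0.00234 - 0.00014j
  [+3]  conj(Y_{6,3})(Ω₁) = -0.17396 + 0.39818j ; Y_{6,3}(Ω₂) = -0.00017 + 0.00006j ; Δ = 0.00001 - 0.00008j
  [+4]  conj(Y_{6,4})(Ω₁) = 0.20041 + 0.12265j ; Y_{6,4}(Ω₂) = 0.00000 - 0.00000j ; Δ = 0.00000 + 0.00000j
  [+5]  conj(Y_{6,5})(Ω₁) = 0.05007 - 0.06111j ; Y_{6,5}(Ω₂) = -0.00000 + 0.00000j ; Δ = -0.00000 + 0.00000j
  [+6]  conj(Y_{6,6})(Ω₁) = -0.01059 - 0.01144j ; Y_{6,6}(Ω₂) = 0.00000 - 0.00000j ; Δ = -0.00000 - 0.00000j
Total Σ_m = -0.42817 + 0.00000j. Multiply by 0.966644: -0.41389 + 0.00000j. P_6(cos γ) = -0.413886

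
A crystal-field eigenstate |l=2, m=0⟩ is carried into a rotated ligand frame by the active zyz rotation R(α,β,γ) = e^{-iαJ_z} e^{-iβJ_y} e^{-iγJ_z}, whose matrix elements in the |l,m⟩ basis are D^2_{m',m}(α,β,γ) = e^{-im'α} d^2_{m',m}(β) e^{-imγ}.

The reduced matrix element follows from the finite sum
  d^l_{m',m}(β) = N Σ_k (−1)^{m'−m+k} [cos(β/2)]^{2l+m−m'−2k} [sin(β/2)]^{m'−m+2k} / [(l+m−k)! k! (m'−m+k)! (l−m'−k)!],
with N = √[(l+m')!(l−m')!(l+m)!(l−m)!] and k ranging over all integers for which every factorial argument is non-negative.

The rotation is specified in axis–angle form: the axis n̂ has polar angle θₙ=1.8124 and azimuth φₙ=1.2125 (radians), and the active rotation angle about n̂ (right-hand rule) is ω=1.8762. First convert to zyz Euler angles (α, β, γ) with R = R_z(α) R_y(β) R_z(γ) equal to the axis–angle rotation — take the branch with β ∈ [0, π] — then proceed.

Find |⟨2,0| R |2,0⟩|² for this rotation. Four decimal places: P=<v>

P=0.1791

Axis–angle → zyz. n̂ = (sinθₙcosφₙ, sinθₙsinφₙ, cosθₙ) = (+0.340494, +0.909296, -0.239260), ω = 1.8762.
R = I cosω + sinω [n̂]ₓ + (1−cosω) n̂n̂ᵀ gives
  R = [-0.149883, +0.630891, +0.761257; +0.174514, +0.774747, -0.607711; -0.973180, +0.041765, -0.226220]
β = atan2(√(R₁₃²+R₂₃²), R₃₃) = 1.798992; α = atan2(R₂₃, R₁₃) mod 2π = 5.609482; γ = atan2(R₃₂, −R₃₁) mod 2π = 0.042889
First d^2_{0,0}(β=1.7990), then the phase factors e^{-i(0)α} and e^{-i(0)γ}:
c=cos(1.798992/2)=0.622005, s=sin(1.798992/2)=0.783014; N=√[2·2·2·2]=4.000000
k∈{0,1,2} keeps every argument non-negative
  k=0: (−1)^0·4.0000/(4)·0.6220^4·0.7830^0 = +0.149684
  k=1: (−1)^1·4.0000/(1)·0.6220^2·0.7830^2 = -0.948824
  k=2: (−1)^2·4.0000/(4)·0.6220^0·0.7830^4 = +0.375904
d^2_{0,0}(1.7990) = +0.149684 -0.948824 +0.375904 = -0.423236
|D^2_{0,0}|² = |d^2_{0,0}(β)|² = (-0.423236)² = 0.179129 (the z-rotation phases have unit modulus)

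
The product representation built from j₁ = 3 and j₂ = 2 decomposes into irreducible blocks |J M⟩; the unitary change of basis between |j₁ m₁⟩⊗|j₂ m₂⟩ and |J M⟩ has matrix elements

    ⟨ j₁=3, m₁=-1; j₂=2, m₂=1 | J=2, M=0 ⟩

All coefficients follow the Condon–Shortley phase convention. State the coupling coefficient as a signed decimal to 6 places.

+0.377964

√[5·3!3!1!/8! · 2!4!3!1!2!2!] = √(36/7)
  +(−1)^2/∏(2,1,2,1,1,0)! = 1/4  (running 1/4)
  +(−1)^3/∏(3,0,1,0,2,1)! = -1/12  (running 1/6)
⟨..|..⟩ = √(36/7)·(1/6) = +0.377964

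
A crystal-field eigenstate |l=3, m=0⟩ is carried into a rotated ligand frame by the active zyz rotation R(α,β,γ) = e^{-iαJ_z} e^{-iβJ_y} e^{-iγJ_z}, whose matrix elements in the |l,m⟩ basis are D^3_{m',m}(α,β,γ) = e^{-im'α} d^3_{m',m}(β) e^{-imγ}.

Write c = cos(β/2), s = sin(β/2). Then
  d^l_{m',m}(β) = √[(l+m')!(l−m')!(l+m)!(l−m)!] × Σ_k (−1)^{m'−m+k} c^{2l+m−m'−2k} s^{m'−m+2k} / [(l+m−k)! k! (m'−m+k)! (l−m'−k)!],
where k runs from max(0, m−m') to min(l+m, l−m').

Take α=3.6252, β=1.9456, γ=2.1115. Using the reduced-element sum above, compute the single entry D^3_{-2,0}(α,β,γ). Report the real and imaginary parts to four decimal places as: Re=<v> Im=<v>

D^3_{-2,0}(3.6252,1.9456,2.1115) = e^{-i·-2·3.6252}·d^3_{-2,0}(1.9456)·e^{-i·0·2.1115}. Compute d first:
c=cos(1.945600/2)=0.562988, s=sin(1.945600/2)=0.826465; N=√[1·120·6·6]=65.726707
The bounds max(0,m−m')=2 and min(l+m,l−m')=3 give 2 terms
  k=2: (−1)^0·65.7267/(12)·0.5630^4·0.8265^2 = +0.375842
  k=3: (−1)^1·65.7267/(12)·0.5630^2·0.8265^4 = -0.809948
d^3_{-2,0}(1.9456) = +0.375842 -0.809948 = -0.434105
D = (+0.567595+0.823308i)·(-0.434105)·(+1.000000+0.000000i) = -0.246396-0.357403i

Re=-0.2464 Im=-0.3574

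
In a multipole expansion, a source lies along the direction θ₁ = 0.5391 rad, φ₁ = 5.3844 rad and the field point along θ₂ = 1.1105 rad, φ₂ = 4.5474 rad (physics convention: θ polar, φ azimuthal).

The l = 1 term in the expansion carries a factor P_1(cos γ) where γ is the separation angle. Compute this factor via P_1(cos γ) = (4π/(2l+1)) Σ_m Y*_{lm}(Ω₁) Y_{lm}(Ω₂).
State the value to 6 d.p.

Summing Y*_{l m}(θ₁,φ₁)·Y_{l m}(θ₂,φ₂) over m ∈ [−1, 1]; prefactor 4π/(2·1+1) = 4.188790:
  m=-1: Y*=+0.110420-0.138800i  Y=-0.050839+0.305332i  product +0.036767+0.040771i
  m=+0: Y*=+0.419305-0.000000i  Y=+0.217044+0.000000i  product +0.091007+0.000000i
  m=+1: Y*=-0.110420-0.138800i  Y=+0.050839+0.305332i  product +0.036767-0.040771i
Accumulated sum +0.164541+0.000000i; after 4π/(2l+1) scaling, +0.689226+0.000000i ⇒ P_1 = 0.689226

0.689226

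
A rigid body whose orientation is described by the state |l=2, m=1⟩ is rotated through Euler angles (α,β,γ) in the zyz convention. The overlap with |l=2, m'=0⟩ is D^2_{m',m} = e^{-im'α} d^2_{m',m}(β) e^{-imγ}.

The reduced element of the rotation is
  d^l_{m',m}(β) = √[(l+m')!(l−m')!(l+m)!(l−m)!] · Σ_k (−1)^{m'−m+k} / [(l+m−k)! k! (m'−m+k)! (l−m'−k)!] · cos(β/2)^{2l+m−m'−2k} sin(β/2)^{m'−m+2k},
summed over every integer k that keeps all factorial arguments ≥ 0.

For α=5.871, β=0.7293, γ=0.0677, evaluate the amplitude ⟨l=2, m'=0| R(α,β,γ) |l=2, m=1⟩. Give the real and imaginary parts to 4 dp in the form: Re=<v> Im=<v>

D^2_{0,1}(5.8710,0.7293,0.0677) = e^{-i·0·5.8710}·d^2_{0,1}(0.7293)·e^{-i·1·0.0677}. Compute d first:
With c≡cos(β/2)=0.934249 and s≡sin(β/2)=0.356622, N=[2·2·6·1]^{1/2}=4.898979
The bounds max(0,m−m')=1 and min(l+m,l−m')=2 give 2 terms
  k=1: (−1)^0·4.8990/(2)·0.9342^3·0.3566^1 = +0.712314
  k=2: (−1)^1·4.8990/(2)·0.9342^1·0.3566^3 = -0.103792
d^2_{0,1}(0.7293) = +0.712314 -0.103792 = +0.608522
Phases: e^{-i·(0)·5.8710}=+1.000000+0.000000i, e^{-i·(1)·0.0677}=+0.997709-0.067648i ⇒ D=+0.607128-0.041165i

Re=0.6071 Im=-0.0412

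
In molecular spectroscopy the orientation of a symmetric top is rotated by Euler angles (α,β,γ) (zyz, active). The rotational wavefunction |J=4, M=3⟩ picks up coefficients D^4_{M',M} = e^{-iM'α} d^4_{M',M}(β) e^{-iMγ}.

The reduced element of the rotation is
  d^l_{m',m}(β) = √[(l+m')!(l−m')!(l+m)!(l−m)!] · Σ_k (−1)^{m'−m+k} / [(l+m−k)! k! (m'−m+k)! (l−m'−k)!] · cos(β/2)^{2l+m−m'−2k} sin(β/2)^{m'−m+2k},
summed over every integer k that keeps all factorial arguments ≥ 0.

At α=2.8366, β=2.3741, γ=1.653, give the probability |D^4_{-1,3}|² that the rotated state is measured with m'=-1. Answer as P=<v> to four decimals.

Split into d^4_{-1,3}(β=2.3741) × two z-phases.
c=cos(2.374100/2)=0.374397, s=sin(2.374100/2)=0.927269; N=√[6·120·5040·1]=1904.940944
k∈{4,5} keeps every argument non-negative
  k=4: (−1)^0·1904.9409/(144)·0.3744^4·0.9273^4 = +0.192163
  k=5: (−1)^1·1904.9409/(240)·0.3744^2·0.9273^6 = -0.707242
d^4_{-1,3}(2.3741) = +0.192163 -0.707242 = -0.515079
|D^4_{-1,3}|² = |d^4_{-1,3}(β)|² = (-0.515079)² = 0.265306 (the z-rotation phases have unit modulus)

P=0.2653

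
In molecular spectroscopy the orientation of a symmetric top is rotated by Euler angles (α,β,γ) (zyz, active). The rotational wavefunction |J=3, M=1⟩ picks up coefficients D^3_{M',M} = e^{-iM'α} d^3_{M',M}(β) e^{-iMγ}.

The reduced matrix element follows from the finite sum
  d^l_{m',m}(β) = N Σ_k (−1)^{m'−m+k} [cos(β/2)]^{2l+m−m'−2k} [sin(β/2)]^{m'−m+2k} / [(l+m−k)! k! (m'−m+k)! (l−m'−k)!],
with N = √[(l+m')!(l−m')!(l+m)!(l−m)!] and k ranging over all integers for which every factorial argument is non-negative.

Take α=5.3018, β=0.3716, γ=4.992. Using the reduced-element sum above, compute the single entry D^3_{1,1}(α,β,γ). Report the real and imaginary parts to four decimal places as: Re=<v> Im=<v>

Re=-0.4216 Im=0.4988

Split into d^3_{1,1}(β=0.3716) × two z-phases.
c=cos(0.371600/2)=0.982789, s=sin(0.371600/2)=0.184733; N=√[24·2·24·2]=48.000000
k: max(0,(1)−(1))=0 … min(3+(1),3−(1))=2
  k=0: (−1)^0·48.0000/(48)·0.9828^6·0.1847^0 = +0.901075
  k=1: (−1)^1·48.0000/(6)·0.9828^4·0.1847^2 = -0.254694
  k=2: (−1)^2·48.0000/(8)·0.9828^2·0.1847^4 = +0.006749
d^3_{1,1}(0.3716) = +0.901075 -0.254694 +0.006749 = +0.653130
Attach z-rotation phases: D = e^{-i(1)(5.3018)}·(+0.653130)·e^{-i(1)(4.9920)} = -0.421644+0.498794i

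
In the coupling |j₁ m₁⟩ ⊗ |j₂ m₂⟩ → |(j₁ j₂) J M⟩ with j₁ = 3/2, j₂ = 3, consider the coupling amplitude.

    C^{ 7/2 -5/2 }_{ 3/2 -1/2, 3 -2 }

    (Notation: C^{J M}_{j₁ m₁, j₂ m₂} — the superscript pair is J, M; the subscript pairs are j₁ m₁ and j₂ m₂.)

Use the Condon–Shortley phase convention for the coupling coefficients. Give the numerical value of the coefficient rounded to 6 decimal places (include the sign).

+√(1/7) ≈ +0.377964

√[8·1!2!5!/9! · 1!2!1!5!1!6!] = √(6400/7)
  +(−1)^0/∏(0,1,2,1,0,4)! = 1/48  (running 1/48)
  +(−1)^1/∏(1,0,1,0,1,5)! = -1/120  (running 1/80)
⟨..|..⟩ = √(6400/7)·(1/80) = +0.377964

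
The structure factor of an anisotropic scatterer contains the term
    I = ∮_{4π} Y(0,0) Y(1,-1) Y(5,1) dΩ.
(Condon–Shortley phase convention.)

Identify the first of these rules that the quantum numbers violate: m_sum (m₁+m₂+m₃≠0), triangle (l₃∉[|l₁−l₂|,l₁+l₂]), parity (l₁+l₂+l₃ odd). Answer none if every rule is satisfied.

triangle

azimuthal sum: 0 − 1 + 1 = 0  ✓
l₃ must lie in [1,1]; have l₃=5  ✗
L = 0 + 1 + 5 = 6 (even)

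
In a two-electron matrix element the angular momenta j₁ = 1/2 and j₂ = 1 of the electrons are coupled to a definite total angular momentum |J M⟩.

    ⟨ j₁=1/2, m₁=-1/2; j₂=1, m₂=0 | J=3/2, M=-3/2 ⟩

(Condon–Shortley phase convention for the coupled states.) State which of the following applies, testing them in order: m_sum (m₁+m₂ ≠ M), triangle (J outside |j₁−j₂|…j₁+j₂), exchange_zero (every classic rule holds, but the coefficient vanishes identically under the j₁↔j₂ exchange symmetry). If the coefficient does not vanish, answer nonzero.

m-sum: m₁+m₂ = -1/2+0 = -1/2, M = -3/2  ✗ ⇒ coefficient is 0

m_sum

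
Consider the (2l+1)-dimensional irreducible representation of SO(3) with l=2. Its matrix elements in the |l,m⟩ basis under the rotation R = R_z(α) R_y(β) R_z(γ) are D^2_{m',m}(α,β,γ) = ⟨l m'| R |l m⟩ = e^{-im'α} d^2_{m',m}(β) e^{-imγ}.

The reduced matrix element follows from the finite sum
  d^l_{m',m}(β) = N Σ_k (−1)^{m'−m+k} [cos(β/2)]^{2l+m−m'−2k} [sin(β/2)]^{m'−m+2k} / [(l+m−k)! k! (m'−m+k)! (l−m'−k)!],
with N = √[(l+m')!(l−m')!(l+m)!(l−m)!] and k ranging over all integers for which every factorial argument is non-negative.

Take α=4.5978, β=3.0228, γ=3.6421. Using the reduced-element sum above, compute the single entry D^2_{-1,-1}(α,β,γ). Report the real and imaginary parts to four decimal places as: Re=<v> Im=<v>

Re=0.0040 Im=-0.0097

Split into d^2_{-1,-1}(β=3.0228) × two z-phases.
With c≡cos(β/2)=0.059361 and s≡sin(β/2)=0.998237, N=[1·6·1·6]^{1/2}=6.000000
k∈{0,1} keeps every argument non-negative
  k=0: (−1)^0·6.0000/(6)·0.0594^4·0.9982^0 = +0.000012
  k=1: (−1)^1·6.0000/(2)·0.0594^2·0.9982^2 = -0.010534
d^2_{-1,-1}(3.0228) = +0.000012 -0.010534 = -0.010522
Attach z-rotation phases: D = e^{-i(-1)(4.5978)}·(-0.010522)·e^{-i(-1)(3.6421)} = +0.003960-0.009748i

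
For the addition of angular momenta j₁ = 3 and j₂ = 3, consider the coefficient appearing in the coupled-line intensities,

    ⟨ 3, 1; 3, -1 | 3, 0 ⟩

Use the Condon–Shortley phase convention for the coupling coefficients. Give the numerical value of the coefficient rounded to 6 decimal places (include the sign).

√[7·3!3!3!/10! · 4!2!2!4!3!3!] = √(864/25)
  +(−1)^0/∏(0,3,2,2,1,1)! = 1/24  (running 1/24)
  +(−1)^1/∏(1,2,1,1,2,2)! = -1/8  (running -1/12)
  +(−1)^2/∏(2,1,0,0,3,3)! = 1/72  (running -5/72)
⟨..|..⟩ = √(864/25)·(-5/72) = -0.408248

−√(1/6) = -0.408248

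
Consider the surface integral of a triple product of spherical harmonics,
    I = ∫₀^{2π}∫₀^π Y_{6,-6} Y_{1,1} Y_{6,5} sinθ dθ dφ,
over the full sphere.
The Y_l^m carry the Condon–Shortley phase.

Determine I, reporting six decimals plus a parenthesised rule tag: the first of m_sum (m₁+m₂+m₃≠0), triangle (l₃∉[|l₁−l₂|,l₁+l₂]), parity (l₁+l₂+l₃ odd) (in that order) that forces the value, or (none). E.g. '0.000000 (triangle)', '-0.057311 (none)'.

0.000000 (parity)

Σlᵢ=13 odd — θ-integrand is odd under cosθ→−cosθ; I=0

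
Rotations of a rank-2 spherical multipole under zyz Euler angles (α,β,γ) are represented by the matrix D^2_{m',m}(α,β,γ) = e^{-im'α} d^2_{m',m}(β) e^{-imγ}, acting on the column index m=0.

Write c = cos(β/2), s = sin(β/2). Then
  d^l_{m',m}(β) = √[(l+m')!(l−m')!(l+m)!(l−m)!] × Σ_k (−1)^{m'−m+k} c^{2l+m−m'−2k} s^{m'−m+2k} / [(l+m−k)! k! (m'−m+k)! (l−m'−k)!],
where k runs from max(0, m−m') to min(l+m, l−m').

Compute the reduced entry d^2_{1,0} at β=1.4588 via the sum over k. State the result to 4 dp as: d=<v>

d^2_{1,0}(β=1.4588) via the finite sum:
With c≡cos(β/2)=0.745574 and s≡sin(β/2)=0.666422, N=[6·1·2·2]^{1/2}=4.898979
k∈{0,1} keeps every argument non-negative
  k=0: (−1)^1·4.8990/(2)·0.7456^3·0.6664^1 = -0.676547
  k=1: (−1)^2·4.8990/(2)·0.7456^1·0.6664^3 = +0.540525
d^2_{1,0}(1.4588) = -0.676547 +0.540525 = -0.136023

d=-0.1360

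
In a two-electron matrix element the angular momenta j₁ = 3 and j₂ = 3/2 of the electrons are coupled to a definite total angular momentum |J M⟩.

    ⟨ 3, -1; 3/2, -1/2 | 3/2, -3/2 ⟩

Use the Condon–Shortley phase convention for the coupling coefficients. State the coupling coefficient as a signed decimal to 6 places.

triangle: 3!×3!×0!/7! = 36/5040
(j±m)!: 2!×4!×1!×2!×0!×3! = 576
prefactor² = (2J+1)×Δ×N² = 576/35
  k=1: −1/(1!×2!×3!×0!×0!×0!) = -1/12
Σ = -1/12  ⇒  CG² = 576/35×(-1/12)² = 4/35
CG = −√(4/35) = -0.338062

−√(4/35) = -0.338062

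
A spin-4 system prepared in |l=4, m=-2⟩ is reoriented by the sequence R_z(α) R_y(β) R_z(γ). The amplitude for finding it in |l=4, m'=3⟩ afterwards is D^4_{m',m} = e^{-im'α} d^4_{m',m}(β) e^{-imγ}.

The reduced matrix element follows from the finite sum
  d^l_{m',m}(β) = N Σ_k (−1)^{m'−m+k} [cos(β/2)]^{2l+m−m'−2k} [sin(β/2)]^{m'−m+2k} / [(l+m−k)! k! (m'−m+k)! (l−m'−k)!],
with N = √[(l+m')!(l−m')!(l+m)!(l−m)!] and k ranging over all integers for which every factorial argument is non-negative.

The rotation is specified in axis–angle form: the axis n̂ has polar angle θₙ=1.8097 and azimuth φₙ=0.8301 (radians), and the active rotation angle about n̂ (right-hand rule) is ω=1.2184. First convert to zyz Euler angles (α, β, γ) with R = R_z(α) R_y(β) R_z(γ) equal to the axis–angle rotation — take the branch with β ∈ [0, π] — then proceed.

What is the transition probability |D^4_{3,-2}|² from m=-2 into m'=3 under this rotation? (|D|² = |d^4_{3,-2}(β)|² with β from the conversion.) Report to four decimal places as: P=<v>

P=0.0849

Axis–angle → zyz. n̂ = (sinθₙcosφₙ, sinθₙsinφₙ, cosθₙ) = (+0.655636, +0.717038, -0.236638), ω = 1.2184.
R = I cosω + sinω [n̂]ₓ + (1−cosω) n̂n̂ᵀ gives
  R = [+0.626642, +0.529952, +0.571376; +0.085761, +0.681836, -0.726460; -0.774574, +0.504232, +0.381818]
β = atan2(√(R₁₃²+R₂₃²), R₃₃) = 1.179034; α = atan2(R₂₃, R₁₃) mod 2π = 5.378856; γ = atan2(R₃₂, −R₃₁) mod 2π = 0.577064
First d^4_{3,-2}(β=1.1790), then the phase factors e^{-i(3)α} and e^{-i(-2)γ}:
c=cos(1.179034/2)=0.831209, s=sin(1.179034/2)=0.555960; N=√[5040·1·2·720]=2693.993318
k: max(0,(-2)−(3))=0 … min(4+(-2),4−(3))=1
  k=0: (−1)^5·2693.9933/(240)·0.8312^3·0.5560^5 = -0.342399
  k=1: (−1)^6·2693.9933/(720)·0.8312^1·0.5560^7 = +0.051060
d^4_{3,-2}(1.1790) = -0.342399 +0.051060 = -0.291340
|D^4_{3,-2}|² = |d^4_{3,-2}(β)|² = (-0.291340)² = 0.084879 (the z-rotation phases have unit modulus)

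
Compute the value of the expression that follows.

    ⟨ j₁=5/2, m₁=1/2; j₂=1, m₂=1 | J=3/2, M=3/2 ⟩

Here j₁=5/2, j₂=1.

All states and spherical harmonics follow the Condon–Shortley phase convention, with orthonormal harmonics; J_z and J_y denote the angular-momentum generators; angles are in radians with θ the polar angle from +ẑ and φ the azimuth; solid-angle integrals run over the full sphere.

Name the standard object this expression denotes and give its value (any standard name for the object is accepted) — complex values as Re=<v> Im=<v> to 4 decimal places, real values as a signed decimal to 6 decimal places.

This is a Clebsch–Gordan (vector-coupling) coefficient.
j₁+j₂−J=2  J+j₁−j₂=3  J−j₁+j₂=0  j₁+j₂+J+1=6
(j₁±m₁, j₂±m₂, J±M) = (3,2,2,0,3,0)
P² = 48/5
sum k=2..2:
  [2] +1/12 = 1/12
S = 1/12
C² = P²·S² = 1/15 ; C = +0.258199

Clebsch–Gordan coefficient, +√(1/15) ≈ +0.258199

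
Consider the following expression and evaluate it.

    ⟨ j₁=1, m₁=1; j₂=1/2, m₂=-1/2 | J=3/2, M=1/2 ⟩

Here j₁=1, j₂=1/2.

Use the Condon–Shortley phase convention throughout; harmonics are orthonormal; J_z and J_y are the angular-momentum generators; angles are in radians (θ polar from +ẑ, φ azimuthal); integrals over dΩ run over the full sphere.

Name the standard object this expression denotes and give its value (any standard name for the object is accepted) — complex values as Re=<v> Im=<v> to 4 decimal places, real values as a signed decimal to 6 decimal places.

Clebsch–Gordan coefficient, +√(1/3) ≈ +0.577350

This is a Clebsch–Gordan (vector-coupling) coefficient.
j₁+j₂−J=0  J+j₁−j₂=2  J−j₁+j₂=1  j₁+j₂+J+1=4
(j₁±m₁, j₂±m₂, J±M) = (2,0,0,1,2,1)
P² = 4/3
sum k=0..0:
  [0] +1/2 = 1/2
S = 1/2
C² = P²·S² = 1/3 ; C = +0.577350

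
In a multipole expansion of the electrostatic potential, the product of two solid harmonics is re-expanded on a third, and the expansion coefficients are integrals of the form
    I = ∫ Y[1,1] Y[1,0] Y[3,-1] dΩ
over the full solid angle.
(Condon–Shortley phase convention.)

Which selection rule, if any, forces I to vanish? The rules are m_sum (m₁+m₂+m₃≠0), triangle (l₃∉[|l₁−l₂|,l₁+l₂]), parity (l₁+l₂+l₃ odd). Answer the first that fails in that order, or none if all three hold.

triangle

azimuthal sum: 1 + 0 − 1 = 0  ✓
l₃ must lie in [0,2]; have l₃=3  ✗
L = 1 + 1 + 3 = 5 (odd)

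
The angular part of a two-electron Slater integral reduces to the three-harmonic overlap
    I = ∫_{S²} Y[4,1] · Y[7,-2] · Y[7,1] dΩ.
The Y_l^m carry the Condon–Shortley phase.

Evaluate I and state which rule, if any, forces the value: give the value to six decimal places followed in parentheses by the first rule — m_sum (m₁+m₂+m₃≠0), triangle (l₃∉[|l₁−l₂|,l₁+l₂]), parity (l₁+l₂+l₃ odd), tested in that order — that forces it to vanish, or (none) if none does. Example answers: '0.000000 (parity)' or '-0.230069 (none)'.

Checks pass: Σm=0; 18 even; l₃=7∈[3,11].
(2·4+1)(2·7+1)(2·7+1) = 2025
Δ: 4! 4! 10! / 19! → 1/58198140
sum: t=0:+1/17418240 t=1:−1/622080 t=2:+1/230400 t=3:−1/622080 t=4:+1/17418240 = 1/806400
3j²(4 7 7; 0 0 0) = Δ·Π!·Σ² = 2268/230945  (sign -1)
sum: t=0:+1/2073600 t=1:−1/414720 t=2:+1/725760 t=3:−1/11612160 = -37/58060800
3j²(4 7 7; 1 -2 1) = Δ·Π!·Σ² = 4107/646646  (sign -1)
combine: 4πI² = 2025·2268/230945·4107/646646 = 269460270/2133423721
take √, sign +1: I = 0.10025450
No selection rule forces the value: the integral is nonzero (none).

0.100255 (none)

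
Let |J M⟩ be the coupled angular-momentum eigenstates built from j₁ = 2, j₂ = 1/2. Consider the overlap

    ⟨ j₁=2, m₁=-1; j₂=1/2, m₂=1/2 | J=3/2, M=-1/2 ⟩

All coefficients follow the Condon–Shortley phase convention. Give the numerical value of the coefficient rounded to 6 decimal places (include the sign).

−√(3/5) ≈ -0.774597

triangle: 1!*3!*0!/5! = 6/120
(j±m)!: 1!*3!*1!*0!*1!*2! = 12
prefactor² = (2J+1)*Δ*N² = 12/5
  k=1: −1/(1!*0!*2!*0!*1!*0!) = -1/2
Σ = -1/2  ⇒  CG² = 12/5*(-1/2)² = 3/5
CG = −√(3/5) = -0.774597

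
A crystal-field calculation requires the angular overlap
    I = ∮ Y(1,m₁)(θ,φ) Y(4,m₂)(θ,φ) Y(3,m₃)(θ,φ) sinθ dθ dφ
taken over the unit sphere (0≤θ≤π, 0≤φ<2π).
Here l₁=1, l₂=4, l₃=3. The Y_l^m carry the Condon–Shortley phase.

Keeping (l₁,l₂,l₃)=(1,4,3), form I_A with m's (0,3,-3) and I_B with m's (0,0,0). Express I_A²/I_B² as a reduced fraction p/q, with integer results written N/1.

7/16

Shared (l₁,l₂,l₃)=(1,4,3): N and (l;000)² cancel in I_A²/I_B².
A: Δ = 2!·0!·6!/9! = 1/252; Racah Σ t=1..1: t=1:−1/720 = -1/720; ⇒ 3j(1 4 3; 0 3 -3)² = 1/36, sgn -1
B: Δ = 2!·0!·6!/9! = 1/252; Racah Σ t=1..1: t=1:−1/36 = -1/36; ⇒ 3j(1 4 3; 0 0 0)² = 4/63, sgn +1
I_A²/I_B² = (1/36)/(4/63) = 7/16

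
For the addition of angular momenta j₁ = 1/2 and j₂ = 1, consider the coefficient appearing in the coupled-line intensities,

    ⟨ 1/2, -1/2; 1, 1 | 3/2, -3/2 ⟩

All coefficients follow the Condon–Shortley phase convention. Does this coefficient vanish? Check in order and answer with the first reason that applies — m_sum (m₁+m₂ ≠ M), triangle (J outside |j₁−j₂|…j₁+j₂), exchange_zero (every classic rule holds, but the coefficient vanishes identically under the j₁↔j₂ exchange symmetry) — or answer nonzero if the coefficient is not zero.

m_sum

m-sum: m₁+m₂ = -1/2+1 = 1/2, M = -3/2  ✗ ⇒ coefficient is 0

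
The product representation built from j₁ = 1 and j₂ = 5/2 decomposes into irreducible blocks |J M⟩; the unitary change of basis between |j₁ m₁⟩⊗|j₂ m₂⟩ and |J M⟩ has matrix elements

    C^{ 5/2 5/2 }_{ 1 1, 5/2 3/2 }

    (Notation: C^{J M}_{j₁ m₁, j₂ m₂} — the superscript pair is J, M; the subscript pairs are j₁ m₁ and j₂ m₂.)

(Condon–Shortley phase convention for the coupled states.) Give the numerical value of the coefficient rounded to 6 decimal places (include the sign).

triangle: 1!×1!×4!/7! = 24/5040
(j±m)!: 2!×0!×4!×1!×5!×0! = 5760
prefactor² = (2J+1)×Δ×N² = 1152/7
  k=0: +1/(0!×1!×0!×4!×1!×0!) = 1/24
Σ = 1/24  ⇒  CG² = 1152/7×(1/24)² = 2/7
CG = +√(2/7) = +0.534522

+0.534522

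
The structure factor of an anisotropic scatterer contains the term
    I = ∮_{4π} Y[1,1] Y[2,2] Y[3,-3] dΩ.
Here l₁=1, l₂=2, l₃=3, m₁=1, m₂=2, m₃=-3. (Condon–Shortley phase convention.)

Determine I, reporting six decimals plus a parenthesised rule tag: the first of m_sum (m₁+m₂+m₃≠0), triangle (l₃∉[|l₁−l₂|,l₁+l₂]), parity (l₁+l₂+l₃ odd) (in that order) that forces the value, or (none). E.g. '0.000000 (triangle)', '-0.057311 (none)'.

Rules hold: Σm=0, L=6 even, 1≤3≤3.
N = 3·5·7 = 105
Δ = 0!·2!·4!/7! = 1/105
Racah Σ t=0..0: t=0:+1/4 = 1/4
⇒ 3j(1 2 3; 0 0 0)² = 3/35, sgn -1
Racah Σ t=0..0: t=0:+1/48 = 1/48
⇒ 3j(1 2 3; 1 2 -3)² = 1/7, sgn +1
4πI² = N·(3j₀)²·(3jₘ)² = 9/7
I = -1·√(1.28571/4π) = -0.31986543
No selection rule forces the value: the integral is nonzero (none).

-0.319865 (none)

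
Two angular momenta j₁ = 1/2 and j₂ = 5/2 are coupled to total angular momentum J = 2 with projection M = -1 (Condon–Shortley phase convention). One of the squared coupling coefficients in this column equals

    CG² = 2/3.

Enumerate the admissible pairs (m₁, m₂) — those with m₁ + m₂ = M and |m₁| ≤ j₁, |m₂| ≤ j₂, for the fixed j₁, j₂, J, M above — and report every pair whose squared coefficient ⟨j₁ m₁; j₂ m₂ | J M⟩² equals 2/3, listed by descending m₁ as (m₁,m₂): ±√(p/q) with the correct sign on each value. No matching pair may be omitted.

(1/2,-3/2): +√(2/3)

Admissible pairs with m₁+m₂ = M = -1: (-1/2,-1/2), (1/2,-3/2)
  (m₁,m₂)=(1/2,-3/2): CG² = 2/3, CG = +√(2/3)   ← matches the target
  (m₁,m₂)=(-1/2,-1/2): CG² = 1/3, CG = −√(1/3)
Pairs with CG² = 2/3: (1/2,-3/2): +√(2/3)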